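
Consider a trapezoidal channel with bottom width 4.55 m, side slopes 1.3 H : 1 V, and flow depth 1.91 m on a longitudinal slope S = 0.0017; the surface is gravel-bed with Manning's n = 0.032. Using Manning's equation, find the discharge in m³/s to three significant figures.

20.0 m³/s

A = (b + z·y)·y = (4.55 + 1.3×1.91)×1.91 = 13.43 m²
P = b + 2y√(1+z²) = 4.55 + 2×1.91×√(1+1.3²) = 10.82 m
R = A/P = 13.43/10.82 = 1.242 m
Q = (1/n)·A·R^(2/3)·S^(1/2) = (1/0.032) × 13.43 × 1.242^(2/3) × 0.0017^(1/2) = 20.00 m³/s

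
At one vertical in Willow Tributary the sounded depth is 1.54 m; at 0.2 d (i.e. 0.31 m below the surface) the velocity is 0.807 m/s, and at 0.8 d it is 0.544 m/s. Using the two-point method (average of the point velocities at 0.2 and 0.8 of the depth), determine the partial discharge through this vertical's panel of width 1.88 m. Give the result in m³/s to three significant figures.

1.96 m³/s

v̄ = (0.807 + 0.544) / 2 = 0.6755 m/s
q = v̄ × d × w = 0.6755 × 1.54 × 1.88 = 1.956 m³/s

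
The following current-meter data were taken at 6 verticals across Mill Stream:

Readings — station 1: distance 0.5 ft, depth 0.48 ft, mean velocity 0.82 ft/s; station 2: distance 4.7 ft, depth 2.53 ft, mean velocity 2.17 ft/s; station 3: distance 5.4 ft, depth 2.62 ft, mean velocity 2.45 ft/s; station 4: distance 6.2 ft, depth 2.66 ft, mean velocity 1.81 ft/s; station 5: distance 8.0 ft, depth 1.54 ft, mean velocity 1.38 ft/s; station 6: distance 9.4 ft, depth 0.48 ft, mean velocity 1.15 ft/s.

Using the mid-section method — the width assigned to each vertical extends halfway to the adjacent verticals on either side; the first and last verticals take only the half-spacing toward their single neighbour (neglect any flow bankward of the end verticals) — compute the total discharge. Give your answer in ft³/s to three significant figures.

w_1 = (4.7 − 0.5)/2 = 2.1 ft; q_1 = 0.82 × 0.48 × 2.1 = 0.8266 ft³/s
w_2 = (5.4 − 0.5)/2 = 2.45 ft; q_2 = 2.17 × 2.53 × 2.45 = 13.45 ft³/s
w_3 = (6.2 − 4.7)/2 = 0.75 ft; q_3 = 2.45 × 2.62 × 0.75 = 4.814 ft³/s
w_4 = (8.0 − 5.4)/2 = 1.3 ft; q_4 = 1.81 × 2.66 × 1.3 = 6.259 ft³/s
w_5 = (9.4 − 6.2)/2 = 1.6 ft; q_5 = 1.38 × 1.54 × 1.6 = 3.400 ft³/s
w_6 = (9.4 − 8.0)/2 = 0.7 ft; q_6 = 1.15 × 0.48 × 0.7 = 0.3864 ft³/s
Q = Σ qᵢ = 29.14 ft³/s

29.1 ft³/s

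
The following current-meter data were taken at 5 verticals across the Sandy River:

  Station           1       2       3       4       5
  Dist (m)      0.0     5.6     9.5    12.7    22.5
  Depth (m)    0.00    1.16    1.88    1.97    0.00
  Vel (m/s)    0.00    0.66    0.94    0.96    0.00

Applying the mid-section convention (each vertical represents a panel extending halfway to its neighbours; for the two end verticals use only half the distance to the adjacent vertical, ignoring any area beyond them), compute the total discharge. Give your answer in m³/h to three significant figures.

w_2 = (9.5 − 0.0)/2 = 4.75 m; q_2 = 0.66 × 1.16 × 4.75 = 3.637 m³/s
w_3 = (12.7 − 5.6)/2 = 3.55 m; q_3 = 0.94 × 1.88 × 3.55 = 6.274 m³/s
w_4 = (22.5 − 9.5)/2 = 6.5 m; q_4 = 0.96 × 1.97 × 6.5 = 12.29 m³/s
Stations 1, 5 contribute zero (depth or velocity is 0).
Q = Σ qᵢ = 22.20 m³/s
= 22.20 × 3600 = 79930 m³/h

79900 m³/h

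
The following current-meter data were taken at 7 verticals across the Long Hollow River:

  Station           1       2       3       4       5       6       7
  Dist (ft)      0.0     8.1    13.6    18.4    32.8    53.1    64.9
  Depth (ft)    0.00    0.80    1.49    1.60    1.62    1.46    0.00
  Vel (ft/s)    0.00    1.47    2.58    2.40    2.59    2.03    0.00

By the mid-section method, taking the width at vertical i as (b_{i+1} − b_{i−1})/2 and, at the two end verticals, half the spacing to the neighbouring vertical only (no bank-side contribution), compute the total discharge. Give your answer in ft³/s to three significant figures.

185 ft³/s

w_2 = (13.6 − 0.0)/2 = 6.8 ft; q_2 = 1.47 × 0.80 × 6.8 = 7.997 ft³/s
w_3 = (18.4 − 8.1)/2 = 5.15 ft; q_3 = 2.58 × 1.49 × 5.15 = 19.80 ft³/s
w_4 = (32.8 − 13.6)/2 = 9.6 ft; q_4 = 2.40 × 1.60 × 9.6 = 36.86 ft³/s
w_5 = (53.1 − 18.4)/2 = 17.35 ft; q_5 = 2.59 × 1.62 × 17.35 = 72.80 ft³/s
w_6 = (64.9 − 32.8)/2 = 16.05 ft; q_6 = 2.03 × 1.46 × 16.05 = 47.57 ft³/s
Stations 1, 7 contribute zero (depth or velocity is 0).
Q = Σ qᵢ = 185.0 ft³/s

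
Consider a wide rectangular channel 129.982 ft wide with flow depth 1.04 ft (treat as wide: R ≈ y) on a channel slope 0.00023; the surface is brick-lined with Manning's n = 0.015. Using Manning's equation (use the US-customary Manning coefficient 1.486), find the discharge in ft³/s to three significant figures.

208 ft³/s

A = b·y = 129.982 × 1.04 = 135.2 ft²
Wide channel: R ≈ y = 1.04 ft
Q = (1.486/n)·A·R^(2/3)·S^(1/2) = (1.486/0.015) × 135.2 × 1.040^(2/3) × 0.00023^(1/2) = 208.5 ft³/s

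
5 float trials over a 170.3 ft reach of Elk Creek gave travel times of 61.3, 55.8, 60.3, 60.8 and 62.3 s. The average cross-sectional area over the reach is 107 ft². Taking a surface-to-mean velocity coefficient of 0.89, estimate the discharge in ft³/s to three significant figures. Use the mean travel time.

t̄ = (61.3 + 55.8 + 60.3 + 60.8 + 62.3) / 5 = 60.1 s
v_surface = L / t̄ = 170.3 / 60.1 = 2.834 ft/s
v_mean = 0.89 × 2.834 = 2.522 ft/s
Q = A × v_mean = 107 × 2.522 = 269.8 ft³/s

270 ft³/s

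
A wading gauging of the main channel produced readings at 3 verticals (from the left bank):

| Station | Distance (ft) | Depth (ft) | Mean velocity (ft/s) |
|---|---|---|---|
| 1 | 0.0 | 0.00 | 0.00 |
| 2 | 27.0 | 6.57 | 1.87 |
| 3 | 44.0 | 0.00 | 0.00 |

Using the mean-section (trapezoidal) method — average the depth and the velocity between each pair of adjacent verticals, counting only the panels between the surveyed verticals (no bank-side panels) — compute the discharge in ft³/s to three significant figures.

Panel 1-2: Δb = 27 ft, d̄ = (0.00+6.57)/2 = 3.285, v̄ = (0.00+1.87)/2 = 0.935 → q = 27×3.285×0.935 = 82.93 ft³/s
Panel 2-3: Δb = 17 ft, d̄ = (6.57+0.00)/2 = 3.285, v̄ = (1.87+0.00)/2 = 0.935 → q = 17×3.285×0.935 = 52.22 ft³/s
Q = Σ q = 135.1 ft³/s

135 ft³/s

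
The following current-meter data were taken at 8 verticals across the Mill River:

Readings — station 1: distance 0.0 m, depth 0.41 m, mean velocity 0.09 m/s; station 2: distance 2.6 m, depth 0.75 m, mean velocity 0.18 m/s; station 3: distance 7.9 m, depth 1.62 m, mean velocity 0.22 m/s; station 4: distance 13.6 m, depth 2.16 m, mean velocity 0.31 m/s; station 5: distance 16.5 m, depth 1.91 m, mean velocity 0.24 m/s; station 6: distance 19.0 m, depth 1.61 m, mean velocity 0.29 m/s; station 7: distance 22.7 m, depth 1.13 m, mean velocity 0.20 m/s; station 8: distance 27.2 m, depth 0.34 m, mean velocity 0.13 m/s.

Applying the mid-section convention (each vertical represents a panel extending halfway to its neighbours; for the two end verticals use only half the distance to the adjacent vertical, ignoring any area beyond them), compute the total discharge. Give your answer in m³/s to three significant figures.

9.13 m³/s

w_1 = (2.6 − 0.0)/2 = 1.3 m; q_1 = 0.09 × 0.41 × 1.3 = 0.04797 m³/s
w_2 = (7.9 − 0.0)/2 = 3.95 m; q_2 = 0.18 × 0.75 × 3.95 = 0.5333 m³/s
w_3 = (13.6 − 2.6)/2 = 5.5 m; q_3 = 0.22 × 1.62 × 5.5 = 1.960 m³/s
w_4 = (16.5 − 7.9)/2 = 4.3 m; q_4 = 0.31 × 2.16 × 4.3 = 2.879 m³/s
w_5 = (19.0 − 13.6)/2 = 2.7 m; q_5 = 0.24 × 1.91 × 2.7 = 1.238 m³/s
w_6 = (22.7 − 16.5)/2 = 3.1 m; q_6 = 0.29 × 1.61 × 3.1 = 1.447 m³/s
w_7 = (27.2 − 19.0)/2 = 4.1 m; q_7 = 0.20 × 1.13 × 4.1 = 0.9266 m³/s
w_8 = (27.2 − 22.7)/2 = 2.25 m; q_8 = 0.13 × 0.34 × 2.25 = 0.09945 m³/s
Q = Σ qᵢ = 9.132 m³/s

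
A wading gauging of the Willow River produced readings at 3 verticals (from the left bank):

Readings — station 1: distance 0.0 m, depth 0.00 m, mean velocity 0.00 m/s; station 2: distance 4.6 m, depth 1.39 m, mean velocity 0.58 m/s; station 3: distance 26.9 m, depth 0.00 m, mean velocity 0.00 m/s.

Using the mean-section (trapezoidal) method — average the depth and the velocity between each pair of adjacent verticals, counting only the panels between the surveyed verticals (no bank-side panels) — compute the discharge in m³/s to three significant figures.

5.42 m³/s

Panel 1-2: Δb = 4.6 m, d̄ = (0.00+1.39)/2 = 0.695, v̄ = (0.00+0.58)/2 = 0.29 → q = 4.6×0.695×0.29 = 0.9271 m³/s
Panel 2-3: Δb = 22.3 m, d̄ = (1.39+0.00)/2 = 0.695, v̄ = (0.58+0.00)/2 = 0.29 → q = 22.3×0.695×0.29 = 4.495 m³/s
Q = Σ q = 5.422 m³/s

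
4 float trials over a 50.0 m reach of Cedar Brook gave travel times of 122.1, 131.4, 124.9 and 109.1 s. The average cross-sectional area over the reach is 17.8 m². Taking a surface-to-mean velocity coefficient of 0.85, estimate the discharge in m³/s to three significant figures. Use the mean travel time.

t̄ = (122.1 + 131.4 + 124.9 + 109.1) / 4 = 121.875 s
v_surface = L / t̄ = 50.0 / 121.875 = 0.4103 m/s
v_mean = 0.85 × 0.4103 = 0.3487 m/s
Q = A × v_mean = 17.8 × 0.3487 = 6.207 m³/s

6.21 m³/s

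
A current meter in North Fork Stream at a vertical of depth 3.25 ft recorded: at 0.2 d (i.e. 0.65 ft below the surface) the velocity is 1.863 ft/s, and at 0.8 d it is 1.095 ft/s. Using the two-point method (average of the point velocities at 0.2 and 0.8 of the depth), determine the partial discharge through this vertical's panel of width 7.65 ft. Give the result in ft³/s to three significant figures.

36.8 ft³/s

v̄ = (1.863 + 1.095) / 2 = 1.479 ft/s
q = v̄ × d × w = 1.479 × 3.25 × 7.65 = 36.77 ft³/s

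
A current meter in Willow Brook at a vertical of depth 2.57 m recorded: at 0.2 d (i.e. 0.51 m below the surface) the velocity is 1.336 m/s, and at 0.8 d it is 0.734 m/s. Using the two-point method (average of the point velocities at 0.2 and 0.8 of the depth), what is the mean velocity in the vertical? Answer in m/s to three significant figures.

1.04 m/s

v̄ = (1.336 + 0.734) / 2 = 1.035 m/s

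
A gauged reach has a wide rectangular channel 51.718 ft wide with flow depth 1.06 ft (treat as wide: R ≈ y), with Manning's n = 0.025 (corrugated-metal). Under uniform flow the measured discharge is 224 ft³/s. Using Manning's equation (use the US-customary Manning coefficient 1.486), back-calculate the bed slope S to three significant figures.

A = b·y = 51.718 × 1.06 = 54.82 ft²
Wide channel: R ≈ y = 1.06 ft
S = (Q·n / (1.486·A·R^(2/3)))² = (224×0.025 / (1.486×54.82×1.040))² = 0.004372

0.00437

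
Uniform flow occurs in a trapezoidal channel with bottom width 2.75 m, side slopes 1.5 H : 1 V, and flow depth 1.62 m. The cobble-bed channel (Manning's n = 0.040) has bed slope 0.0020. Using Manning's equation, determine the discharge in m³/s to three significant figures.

A = (b + z·y)·y = (2.75 + 1.5×1.62)×1.62 = 8.392 m²
P = b + 2y√(1+z²) = 2.75 + 2×1.62×√(1+1.5²) = 8.591 m
R = A/P = 8.392/8.591 = 0.9768 m
Q = (1/n)·A·R^(2/3)·S^(1/2) = (1/0.040) × 8.392 × 0.9768^(2/3) × 0.0020^(1/2) = 9.236 m³/s

9.24 m³/s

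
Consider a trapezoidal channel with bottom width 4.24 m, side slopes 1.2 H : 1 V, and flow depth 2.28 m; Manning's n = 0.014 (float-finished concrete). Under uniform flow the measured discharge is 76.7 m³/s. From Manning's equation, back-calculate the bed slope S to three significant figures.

A = (b + z·y)·y = (4.24 + 1.2×2.28)×2.28 = 15.91 m²
P = b + 2y√(1+z²) = 4.24 + 2×2.28×√(1+1.2²) = 11.36 m
R = A/P = 15.91/11.36 = 1.400 m
S = (Q·n / (1·A·R^(2/3)))² = (76.7×0.014 / (1×15.91×1.251))² = 0.002911

0.00291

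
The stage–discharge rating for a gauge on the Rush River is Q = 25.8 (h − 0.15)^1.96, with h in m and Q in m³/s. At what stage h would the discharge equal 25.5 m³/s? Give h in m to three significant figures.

1.14 m

h − h₀ = (Q/C)^(1/b) = (25.5/25.8)^(1/1.96) = 0.9941 m
h = 0.15 + 0.9941 = 1.144 m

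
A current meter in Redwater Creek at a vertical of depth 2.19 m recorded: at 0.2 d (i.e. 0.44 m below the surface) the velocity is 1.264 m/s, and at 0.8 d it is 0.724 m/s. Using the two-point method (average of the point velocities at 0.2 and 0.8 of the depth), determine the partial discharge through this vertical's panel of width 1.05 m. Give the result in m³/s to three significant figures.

2.29 m³/s

v̄ = (1.264 + 0.724) / 2 = 0.9940 m/s
q = v̄ × d × w = 0.9940 × 2.19 × 1.05 = 2.286 m³/s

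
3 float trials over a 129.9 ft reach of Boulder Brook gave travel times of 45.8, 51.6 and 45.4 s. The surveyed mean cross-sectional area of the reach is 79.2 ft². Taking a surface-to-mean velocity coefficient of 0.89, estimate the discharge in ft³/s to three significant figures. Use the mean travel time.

t̄ = (45.8 + 51.6 + 45.4) / 3 = 47.6 s
v_surface = L / t̄ = 129.9 / 47.6 = 2.729 ft/s
v_mean = 0.89 × 2.729 = 2.429 ft/s
Q = A × v_mean = 79.2 × 2.429 = 192.4 ft³/s

192 ft³/s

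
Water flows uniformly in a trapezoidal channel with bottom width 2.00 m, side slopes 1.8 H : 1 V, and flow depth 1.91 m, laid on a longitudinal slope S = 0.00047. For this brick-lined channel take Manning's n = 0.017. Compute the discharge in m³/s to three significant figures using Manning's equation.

13.7 m³/s

A = (b + z·y)·y = (2.00 + 1.8×1.91)×1.91 = 10.39 m²
P = b + 2y√(1+z²) = 2.00 + 2×1.91×√(1+1.8²) = 9.866 m
R = A/P = 10.39/9.866 = 1.053 m
Q = (1/n)·A·R^(2/3)·S^(1/2) = (1/0.017) × 10.39 × 1.053^(2/3) × 0.00047^(1/2) = 13.71 m³/s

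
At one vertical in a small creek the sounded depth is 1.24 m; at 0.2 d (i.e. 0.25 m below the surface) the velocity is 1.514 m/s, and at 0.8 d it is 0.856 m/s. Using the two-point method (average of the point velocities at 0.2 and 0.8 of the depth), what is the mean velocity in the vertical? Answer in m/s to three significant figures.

1.19 m/s

v̄ = (1.514 + 0.856) / 2 = 1.185 m/s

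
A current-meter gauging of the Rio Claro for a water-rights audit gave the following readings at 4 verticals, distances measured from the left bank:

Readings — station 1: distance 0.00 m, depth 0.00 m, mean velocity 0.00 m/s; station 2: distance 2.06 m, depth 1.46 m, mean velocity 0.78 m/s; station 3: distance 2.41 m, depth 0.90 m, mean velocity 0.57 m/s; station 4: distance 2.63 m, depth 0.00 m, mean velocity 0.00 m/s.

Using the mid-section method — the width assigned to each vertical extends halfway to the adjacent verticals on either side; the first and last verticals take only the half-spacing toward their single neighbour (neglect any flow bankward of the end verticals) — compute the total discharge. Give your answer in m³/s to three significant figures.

1.52 m³/s

w_2 = (2.41 − 0.00)/2 = 1.205 m; q_2 = 0.78 × 1.46 × 1.205 = 1.372 m³/s
w_3 = (2.63 − 2.06)/2 = 0.285 m; q_3 = 0.57 × 0.90 × 0.285 = 0.1462 m³/s
Stations 1, 4 contribute zero (depth or velocity is 0).
Q = Σ qᵢ = 1.518 m³/s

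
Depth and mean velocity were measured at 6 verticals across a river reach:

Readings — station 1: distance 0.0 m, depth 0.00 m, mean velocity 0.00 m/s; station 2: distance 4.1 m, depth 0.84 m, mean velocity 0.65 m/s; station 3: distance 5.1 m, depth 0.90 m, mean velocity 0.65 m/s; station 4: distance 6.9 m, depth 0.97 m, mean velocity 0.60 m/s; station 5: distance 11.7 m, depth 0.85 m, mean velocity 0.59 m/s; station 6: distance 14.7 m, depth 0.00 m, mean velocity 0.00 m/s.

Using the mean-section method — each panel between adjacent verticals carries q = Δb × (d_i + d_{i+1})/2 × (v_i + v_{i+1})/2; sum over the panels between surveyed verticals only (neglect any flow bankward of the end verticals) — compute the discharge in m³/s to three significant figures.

Panel 1-2: Δb = 4.1 m, d̄ = (0.00+0.84)/2 = 0.42, v̄ = (0.00+0.65)/2 = 0.325 → q = 4.1×0.42×0.325 = 0.5597 m³/s
Panel 2-3: Δb = 1 m, d̄ = (0.84+0.90)/2 = 0.87, v̄ = (0.65+0.65)/2 = 0.65 → q = 1×0.87×0.65 = 0.5655 m³/s
Panel 3-4: Δb = 1.8 m, d̄ = (0.90+0.97)/2 = 0.935, v̄ = (0.65+0.60)/2 = 0.625 → q = 1.8×0.935×0.625 = 1.052 m³/s
Panel 4-5: Δb = 4.8 m, d̄ = (0.97+0.85)/2 = 0.91, v̄ = (0.60+0.59)/2 = 0.595 → q = 4.8×0.91×0.595 = 2.599 m³/s
Panel 5-6: Δb = 3 m, d̄ = (0.85+0.00)/2 = 0.425, v̄ = (0.59+0.00)/2 = 0.295 → q = 3×0.425×0.295 = 0.3761 m³/s
Q = Σ q = 5.152 m³/s

5.15 m³/s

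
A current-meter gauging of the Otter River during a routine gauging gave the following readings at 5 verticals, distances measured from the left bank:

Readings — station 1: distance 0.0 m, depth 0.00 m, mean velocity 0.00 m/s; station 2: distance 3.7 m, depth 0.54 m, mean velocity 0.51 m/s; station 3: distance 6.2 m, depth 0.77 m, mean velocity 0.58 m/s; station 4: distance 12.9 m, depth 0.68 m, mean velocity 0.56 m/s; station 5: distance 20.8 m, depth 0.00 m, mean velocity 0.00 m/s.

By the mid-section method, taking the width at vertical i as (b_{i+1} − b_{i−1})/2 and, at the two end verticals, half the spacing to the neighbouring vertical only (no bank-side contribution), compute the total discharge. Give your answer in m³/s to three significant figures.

w_2 = (6.2 − 0.0)/2 = 3.1 m; q_2 = 0.51 × 0.54 × 3.1 = 0.8537 m³/s
w_3 = (12.9 − 3.7)/2 = 4.6 m; q_3 = 0.58 × 0.77 × 4.6 = 2.054 m³/s
w_4 = (20.8 − 6.2)/2 = 7.3 m; q_4 = 0.56 × 0.68 × 7.3 = 2.780 m³/s
Stations 1, 5 contribute zero (depth or velocity is 0).
Q = Σ qᵢ = 5.688 m³/s

5.69 m³/s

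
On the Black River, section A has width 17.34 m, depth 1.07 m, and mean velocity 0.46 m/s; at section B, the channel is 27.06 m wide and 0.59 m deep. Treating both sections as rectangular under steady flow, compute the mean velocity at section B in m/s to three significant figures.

0.535 m/s

Q = A₁V₁ = (17.34×1.07) × 0.46 = 8.535 m³/s
A₂ = 27.06 × 0.59 = 15.97 m²
V₂ = Q/A₂ = 8.535/15.97 = 0.5346 m/s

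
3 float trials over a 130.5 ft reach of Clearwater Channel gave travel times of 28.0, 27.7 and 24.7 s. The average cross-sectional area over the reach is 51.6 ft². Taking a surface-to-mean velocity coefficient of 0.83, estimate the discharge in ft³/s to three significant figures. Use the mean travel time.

t̄ = (28.0 + 27.7 + 24.7) / 3 = 26.8 s
v_surface = L / t̄ = 130.5 / 26.8 = 4.869 ft/s
v_mean = 0.83 × 4.869 = 4.042 ft/s
Q = A × v_mean = 51.6 × 4.042 = 208.5 ft³/s

209 ft³/s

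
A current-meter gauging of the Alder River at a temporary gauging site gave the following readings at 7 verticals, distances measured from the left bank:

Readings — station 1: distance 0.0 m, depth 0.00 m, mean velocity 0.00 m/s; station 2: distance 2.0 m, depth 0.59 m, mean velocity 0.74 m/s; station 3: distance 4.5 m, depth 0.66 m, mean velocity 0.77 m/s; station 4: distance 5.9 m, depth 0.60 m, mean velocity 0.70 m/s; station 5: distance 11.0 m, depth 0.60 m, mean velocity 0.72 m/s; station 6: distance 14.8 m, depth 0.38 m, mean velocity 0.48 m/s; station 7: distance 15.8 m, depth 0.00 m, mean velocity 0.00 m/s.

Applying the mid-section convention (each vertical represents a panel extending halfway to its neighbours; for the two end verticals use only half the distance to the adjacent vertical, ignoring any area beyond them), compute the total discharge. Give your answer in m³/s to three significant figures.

w_2 = (4.5 − 0.0)/2 = 2.25 m; q_2 = 0.74 × 0.59 × 2.25 = 0.9824 m³/s
w_3 = (5.9 − 2.0)/2 = 1.95 m; q_3 = 0.77 × 0.66 × 1.95 = 0.9910 m³/s
w_4 = (11.0 − 4.5)/2 = 3.25 m; q_4 = 0.70 × 0.60 × 3.25 = 1.365 m³/s
w_5 = (14.8 − 5.9)/2 = 4.45 m; q_5 = 0.72 × 0.60 × 4.45 = 1.922 m³/s
w_6 = (15.8 − 11.0)/2 = 2.4 m; q_6 = 0.48 × 0.38 × 2.4 = 0.4378 m³/s
Stations 1, 7 contribute zero (depth or velocity is 0).
Q = Σ qᵢ = 5.699 m³/s

5.70 m³/s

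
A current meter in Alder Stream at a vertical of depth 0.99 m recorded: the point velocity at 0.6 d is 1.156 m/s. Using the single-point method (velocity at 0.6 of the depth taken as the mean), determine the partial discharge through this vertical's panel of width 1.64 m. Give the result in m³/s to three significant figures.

1.88 m³/s

v̄ = v₀.₆ = 1.156 m/s
q = v̄ × d × w = 1.156 × 0.99 × 1.64 = 1.877 m³/s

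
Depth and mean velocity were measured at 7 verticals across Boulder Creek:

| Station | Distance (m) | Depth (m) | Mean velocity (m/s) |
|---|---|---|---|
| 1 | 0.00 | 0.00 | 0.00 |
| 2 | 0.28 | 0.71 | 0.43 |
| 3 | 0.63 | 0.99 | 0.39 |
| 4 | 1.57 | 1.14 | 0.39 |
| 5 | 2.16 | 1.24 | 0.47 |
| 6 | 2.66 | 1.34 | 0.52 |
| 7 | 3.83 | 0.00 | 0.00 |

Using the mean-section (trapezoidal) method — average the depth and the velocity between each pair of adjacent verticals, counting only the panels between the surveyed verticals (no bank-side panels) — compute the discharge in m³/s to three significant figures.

1.36 m³/s

Panel 1-2: Δb = 0.28 m, d̄ = (0.00+0.71)/2 = 0.355, v̄ = (0.00+0.43)/2 = 0.215 → q = 0.28×0.355×0.215 = 0.02137 m³/s
Panel 2-3: Δb = 0.35 m, d̄ = (0.71+0.99)/2 = 0.85, v̄ = (0.43+0.39)/2 = 0.41 → q = 0.35×0.85×0.41 = 0.1220 m³/s
Panel 3-4: Δb = 0.94 m, d̄ = (0.99+1.14)/2 = 1.065, v̄ = (0.39+0.39)/2 = 0.39 → q = 0.94×1.065×0.39 = 0.3904 m³/s
Panel 4-5: Δb = 0.59 m, d̄ = (1.14+1.24)/2 = 1.19, v̄ = (0.39+0.47)/2 = 0.43 → q = 0.59×1.19×0.43 = 0.3019 m³/s
Panel 5-6: Δb = 0.5 m, d̄ = (1.24+1.34)/2 = 1.29, v̄ = (0.47+0.52)/2 = 0.495 → q = 0.5×1.29×0.495 = 0.3193 m³/s
Panel 6-7: Δb = 1.17 m, d̄ = (1.34+0.00)/2 = 0.67, v̄ = (0.52+0.00)/2 = 0.26 → q = 1.17×0.67×0.26 = 0.2038 m³/s
Q = Σ q = 1.359 m³/s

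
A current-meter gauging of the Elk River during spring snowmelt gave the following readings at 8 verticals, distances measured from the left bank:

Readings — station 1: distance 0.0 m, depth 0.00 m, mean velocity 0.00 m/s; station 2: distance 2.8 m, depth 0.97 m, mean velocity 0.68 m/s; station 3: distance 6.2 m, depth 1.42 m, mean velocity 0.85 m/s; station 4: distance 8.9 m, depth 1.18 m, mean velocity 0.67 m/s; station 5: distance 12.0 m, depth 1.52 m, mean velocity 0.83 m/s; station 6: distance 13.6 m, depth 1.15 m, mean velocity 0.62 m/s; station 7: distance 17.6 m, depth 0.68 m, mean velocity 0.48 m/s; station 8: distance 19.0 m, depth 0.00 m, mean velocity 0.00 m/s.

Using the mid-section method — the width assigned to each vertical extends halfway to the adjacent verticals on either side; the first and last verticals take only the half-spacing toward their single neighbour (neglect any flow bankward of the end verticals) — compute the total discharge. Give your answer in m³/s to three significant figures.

13.9 m³/s

w_2 = (6.2 − 0.0)/2 = 3.1 m; q_2 = 0.68 × 0.97 × 3.1 = 2.045 m³/s
w_3 = (8.9 − 2.8)/2 = 3.05 m; q_3 = 0.85 × 1.42 × 3.05 = 3.681 m³/s
w_4 = (12.0 − 6.2)/2 = 2.9 m; q_4 = 0.67 × 1.18 × 2.9 = 2.293 m³/s
w_5 = (13.6 − 8.9)/2 = 2.35 m; q_5 = 0.83 × 1.52 × 2.35 = 2.965 m³/s
w_6 = (17.6 − 12.0)/2 = 2.8 m; q_6 = 0.62 × 1.15 × 2.8 = 1.996 m³/s
w_7 = (19.0 − 13.6)/2 = 2.7 m; q_7 = 0.48 × 0.68 × 2.7 = 0.8813 m³/s
Stations 1, 8 contribute zero (depth or velocity is 0).
Q = Σ qᵢ = 13.86 m³/s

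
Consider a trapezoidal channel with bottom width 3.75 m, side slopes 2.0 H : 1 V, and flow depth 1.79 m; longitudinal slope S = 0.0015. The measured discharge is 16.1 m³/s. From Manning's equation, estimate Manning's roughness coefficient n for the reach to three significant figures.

0.0340

A = (b + z·y)·y = (3.75 + 2.0×1.79)×1.79 = 13.12 m²
P = b + 2y√(1+z²) = 3.75 + 2×1.79×√(1+2.0²) = 11.76 m
R = A/P = 13.12/11.76 = 1.116 m
n = (1/Q)·A·R^(2/3)·S^(1/2) = (1/16.1) × 13.12 × 1.076 × 0.03873 = 0.03396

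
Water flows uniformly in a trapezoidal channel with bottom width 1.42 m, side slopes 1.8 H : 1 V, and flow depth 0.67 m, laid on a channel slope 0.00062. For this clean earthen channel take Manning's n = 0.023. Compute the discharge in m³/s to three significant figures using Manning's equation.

A = (b + z·y)·y = (1.42 + 1.8×0.67)×0.67 = 1.759 m²
P = b + 2y√(1+z²) = 1.42 + 2×0.67×√(1+1.8²) = 4.179 m
R = A/P = 1.759/4.179 = 0.4210 m
Q = (1/n)·A·R^(2/3)·S^(1/2) = (1/0.023) × 1.759 × 0.4210^(2/3) × 0.00062^(1/2) = 1.070 m³/s

1.07 m³/s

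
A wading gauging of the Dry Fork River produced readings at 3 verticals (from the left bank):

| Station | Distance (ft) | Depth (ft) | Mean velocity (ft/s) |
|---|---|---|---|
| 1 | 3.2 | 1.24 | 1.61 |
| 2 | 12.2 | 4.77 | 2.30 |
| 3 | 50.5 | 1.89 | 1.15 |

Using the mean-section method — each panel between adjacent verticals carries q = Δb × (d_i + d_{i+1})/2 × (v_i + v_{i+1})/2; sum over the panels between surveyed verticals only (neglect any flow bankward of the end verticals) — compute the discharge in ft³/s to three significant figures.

Panel 1-2: Δb = 9 ft, d̄ = (1.24+4.77)/2 = 3.005, v̄ = (1.61+2.30)/2 = 1.955 → q = 9×3.005×1.955 = 52.87 ft³/s
Panel 2-3: Δb = 38.3 ft, d̄ = (4.77+1.89)/2 = 3.33, v̄ = (2.30+1.15)/2 = 1.725 → q = 38.3×3.33×1.725 = 220.0 ft³/s
Q = Σ q = 272.9 ft³/s

273 ft³/s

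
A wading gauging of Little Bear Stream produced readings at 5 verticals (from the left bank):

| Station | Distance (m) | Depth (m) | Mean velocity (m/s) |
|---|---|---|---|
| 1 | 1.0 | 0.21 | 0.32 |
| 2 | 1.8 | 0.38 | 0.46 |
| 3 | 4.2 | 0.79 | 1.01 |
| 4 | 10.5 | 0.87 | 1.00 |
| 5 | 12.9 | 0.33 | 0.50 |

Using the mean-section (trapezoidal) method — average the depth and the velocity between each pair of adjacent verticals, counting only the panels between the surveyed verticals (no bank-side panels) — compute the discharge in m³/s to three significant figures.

Panel 1-2: Δb = 0.8 m, d̄ = (0.21+0.38)/2 = 0.295, v̄ = (0.32+0.46)/2 = 0.39 → q = 0.8×0.295×0.39 = 0.09204 m³/s
Panel 2-3: Δb = 2.4 m, d̄ = (0.38+0.79)/2 = 0.585, v̄ = (0.46+1.01)/2 = 0.735 → q = 2.4×0.585×0.735 = 1.032 m³/s
Panel 3-4: Δb = 6.3 m, d̄ = (0.79+0.87)/2 = 0.83, v̄ = (1.01+1.00)/2 = 1.005 → q = 6.3×0.83×1.005 = 5.255 m³/s
Panel 4-5: Δb = 2.4 m, d̄ = (0.87+0.33)/2 = 0.6, v̄ = (1.00+0.50)/2 = 0.75 → q = 2.4×0.6×0.75 = 1.080 m³/s
Q = Σ q = 7.459 m³/s

7.46 m³/s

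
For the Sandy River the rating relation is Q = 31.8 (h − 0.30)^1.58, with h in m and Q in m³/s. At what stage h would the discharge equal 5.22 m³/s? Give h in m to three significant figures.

h − h₀ = (Q/C)^(1/b) = (5.22/31.8)^(1/1.58) = 0.3187 m
h = 0.30 + 0.3187 = 0.6187 m

0.619 m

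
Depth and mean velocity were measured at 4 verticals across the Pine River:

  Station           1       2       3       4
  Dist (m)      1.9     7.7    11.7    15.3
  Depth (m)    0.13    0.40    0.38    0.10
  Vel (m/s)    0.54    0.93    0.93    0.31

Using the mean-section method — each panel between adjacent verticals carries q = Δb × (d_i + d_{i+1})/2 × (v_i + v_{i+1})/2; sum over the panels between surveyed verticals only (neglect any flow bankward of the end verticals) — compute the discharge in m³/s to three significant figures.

3.12 m³/s

Panel 1-2: Δb = 5.8 m, d̄ = (0.13+0.40)/2 = 0.265, v̄ = (0.54+0.93)/2 = 0.735 → q = 5.8×0.265×0.735 = 1.130 m³/s
Panel 2-3: Δb = 4 m, d̄ = (0.40+0.38)/2 = 0.39, v̄ = (0.93+0.93)/2 = 0.93 → q = 4×0.39×0.93 = 1.451 m³/s
Panel 3-4: Δb = 3.6 m, d̄ = (0.38+0.10)/2 = 0.24, v̄ = (0.93+0.31)/2 = 0.62 → q = 3.6×0.24×0.62 = 0.5357 m³/s
Q = Σ q = 3.116 m³/s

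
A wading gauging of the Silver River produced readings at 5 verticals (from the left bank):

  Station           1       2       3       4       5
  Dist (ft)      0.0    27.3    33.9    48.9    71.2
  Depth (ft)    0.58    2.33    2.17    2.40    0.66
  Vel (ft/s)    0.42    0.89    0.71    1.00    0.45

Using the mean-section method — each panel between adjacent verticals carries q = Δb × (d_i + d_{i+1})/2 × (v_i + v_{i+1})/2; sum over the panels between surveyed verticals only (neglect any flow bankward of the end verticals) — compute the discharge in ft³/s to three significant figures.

Panel 1-2: Δb = 27.3 ft, d̄ = (0.58+2.33)/2 = 1.455, v̄ = (0.42+0.89)/2 = 0.655 → q = 27.3×1.455×0.655 = 26.02 ft³/s
Panel 2-3: Δb = 6.6 ft, d̄ = (2.33+2.17)/2 = 2.25, v̄ = (0.89+0.71)/2 = 0.8 → q = 6.6×2.25×0.8 = 11.88 ft³/s
Panel 3-4: Δb = 15 ft, d̄ = (2.17+2.40)/2 = 2.285, v̄ = (0.71+1.00)/2 = 0.855 → q = 15×2.285×0.855 = 29.31 ft³/s
Panel 4-5: Δb = 22.3 ft, d̄ = (2.40+0.66)/2 = 1.53, v̄ = (1.00+0.45)/2 = 0.725 → q = 22.3×1.53×0.725 = 24.74 ft³/s
Q = Σ q = 91.94 ft³/s

91.9 ft³/s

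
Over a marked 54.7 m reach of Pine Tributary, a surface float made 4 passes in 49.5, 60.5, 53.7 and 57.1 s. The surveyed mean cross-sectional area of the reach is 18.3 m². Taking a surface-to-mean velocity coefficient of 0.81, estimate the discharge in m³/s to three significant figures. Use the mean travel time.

t̄ = (49.5 + 60.5 + 53.7 + 57.1) / 4 = 55.2 s
v_surface = L / t̄ = 54.7 / 55.2 = 0.9909 m/s
v_mean = 0.81 × 0.9909 = 0.8027 m/s
Q = A × v_mean = 18.3 × 0.8027 = 14.69 m³/s

14.7 m³/s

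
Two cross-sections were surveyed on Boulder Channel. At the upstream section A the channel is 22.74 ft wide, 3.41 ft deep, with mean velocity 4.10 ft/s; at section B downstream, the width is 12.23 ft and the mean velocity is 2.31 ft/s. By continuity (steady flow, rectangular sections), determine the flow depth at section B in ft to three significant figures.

Q = A₁V₁ = (22.74×3.41) × 4.10 = 317.9 ft³/s
d₂ = Q/(b₂ V₂) = 317.9/(12.23×2.31) = 11.25 ft

11.3 ft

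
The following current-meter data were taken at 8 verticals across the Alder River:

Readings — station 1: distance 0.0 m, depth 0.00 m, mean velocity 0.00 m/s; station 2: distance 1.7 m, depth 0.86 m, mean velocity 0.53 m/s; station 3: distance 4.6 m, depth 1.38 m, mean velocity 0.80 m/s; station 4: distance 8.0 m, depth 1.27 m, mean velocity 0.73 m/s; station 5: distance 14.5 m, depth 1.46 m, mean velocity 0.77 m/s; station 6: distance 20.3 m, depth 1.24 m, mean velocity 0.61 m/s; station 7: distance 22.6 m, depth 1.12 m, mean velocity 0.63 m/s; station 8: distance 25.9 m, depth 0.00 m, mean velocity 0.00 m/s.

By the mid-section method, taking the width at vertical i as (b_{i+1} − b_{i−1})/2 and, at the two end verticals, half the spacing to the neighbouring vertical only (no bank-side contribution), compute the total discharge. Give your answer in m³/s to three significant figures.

w_2 = (4.6 − 0.0)/2 = 2.3 m; q_2 = 0.53 × 0.86 × 2.3 = 1.048 m³/s
w_3 = (8.0 − 1.7)/2 = 3.15 m; q_3 = 0.80 × 1.38 × 3.15 = 3.478 m³/s
w_4 = (14.5 − 4.6)/2 = 4.95 m; q_4 = 0.73 × 1.27 × 4.95 = 4.589 m³/s
w_5 = (20.3 − 8.0)/2 = 6.15 m; q_5 = 0.77 × 1.46 × 6.15 = 6.914 m³/s
w_6 = (22.6 − 14.5)/2 = 4.05 m; q_6 = 0.61 × 1.24 × 4.05 = 3.063 m³/s
w_7 = (25.9 − 20.3)/2 = 2.8 m; q_7 = 0.63 × 1.12 × 2.8 = 1.976 m³/s
Stations 1, 8 contribute zero (depth or velocity is 0).
Q = Σ qᵢ = 21.07 m³/s

21.1 m³/s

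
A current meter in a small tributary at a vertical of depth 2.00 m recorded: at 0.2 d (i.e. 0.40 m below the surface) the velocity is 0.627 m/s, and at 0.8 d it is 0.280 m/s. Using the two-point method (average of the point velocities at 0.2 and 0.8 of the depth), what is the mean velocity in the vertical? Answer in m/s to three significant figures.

v̄ = (0.627 + 0.280) / 2 = 0.4535 m/s

0.454 m/s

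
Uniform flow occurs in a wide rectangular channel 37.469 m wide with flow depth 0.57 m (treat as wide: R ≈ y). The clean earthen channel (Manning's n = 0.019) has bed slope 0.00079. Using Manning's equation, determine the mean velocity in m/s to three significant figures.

A = b·y = 37.469 × 0.57 = 21.36 m²
Wide channel: R ≈ y = 0.57 m
Q = (1/n)·A·R^(2/3)·S^(1/2) = (1/0.019) × 21.36 × 0.5700^(2/3) × 0.00079^(1/2) = 21.72 m³/s
V = Q/A = 21.72/21.36 = 1.017 m/s

1.02 m/s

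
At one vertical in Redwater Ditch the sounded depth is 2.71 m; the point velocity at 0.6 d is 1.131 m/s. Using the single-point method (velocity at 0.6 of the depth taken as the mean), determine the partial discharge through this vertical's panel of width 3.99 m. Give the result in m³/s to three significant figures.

12.2 m³/s

v̄ = v₀.₆ = 1.131 m/s
q = v̄ × d × w = 1.131 × 2.71 × 3.99 = 12.23 m³/s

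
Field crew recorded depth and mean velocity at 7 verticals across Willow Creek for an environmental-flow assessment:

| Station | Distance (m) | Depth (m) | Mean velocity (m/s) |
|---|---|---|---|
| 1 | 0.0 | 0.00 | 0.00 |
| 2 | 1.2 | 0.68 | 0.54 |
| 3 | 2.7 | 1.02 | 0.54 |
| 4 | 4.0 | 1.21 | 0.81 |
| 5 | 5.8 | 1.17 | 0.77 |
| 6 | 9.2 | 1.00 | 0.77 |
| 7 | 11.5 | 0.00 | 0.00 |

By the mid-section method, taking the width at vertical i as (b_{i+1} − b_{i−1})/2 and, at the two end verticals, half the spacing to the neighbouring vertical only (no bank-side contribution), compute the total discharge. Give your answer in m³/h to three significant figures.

26400 m³/h

w_2 = (2.7 − 0.0)/2 = 1.35 m; q_2 = 0.54 × 0.68 × 1.35 = 0.4957 m³/s
w_3 = (4.0 − 1.2)/2 = 1.4 m; q_3 = 0.54 × 1.02 × 1.4 = 0.7711 m³/s
w_4 = (5.8 − 2.7)/2 = 1.55 m; q_4 = 0.81 × 1.21 × 1.55 = 1.519 m³/s
w_5 = (9.2 − 4.0)/2 = 2.6 m; q_5 = 0.77 × 1.17 × 2.6 = 2.342 m³/s
w_6 = (11.5 − 5.8)/2 = 2.85 m; q_6 = 0.77 × 1.00 × 2.85 = 2.195 m³/s
Stations 1, 7 contribute zero (depth or velocity is 0).
Q = Σ qᵢ = 7.323 m³/s
= 7.323 × 3600 = 26360 m³/h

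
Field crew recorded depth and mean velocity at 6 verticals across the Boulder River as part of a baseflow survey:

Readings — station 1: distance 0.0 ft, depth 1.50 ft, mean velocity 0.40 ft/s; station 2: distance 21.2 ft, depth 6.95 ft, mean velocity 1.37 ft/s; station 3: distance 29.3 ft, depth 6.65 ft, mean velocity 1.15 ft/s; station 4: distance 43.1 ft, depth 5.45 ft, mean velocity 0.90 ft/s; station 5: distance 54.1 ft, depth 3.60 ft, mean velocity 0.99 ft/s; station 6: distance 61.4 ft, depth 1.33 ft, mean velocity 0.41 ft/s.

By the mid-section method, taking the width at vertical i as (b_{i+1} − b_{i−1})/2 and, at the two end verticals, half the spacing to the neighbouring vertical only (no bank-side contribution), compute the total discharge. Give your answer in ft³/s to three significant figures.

w_1 = (21.2 − 0.0)/2 = 10.6 ft; q_1 = 0.40 × 1.50 × 10.6 = 6.360 ft³/s
w_2 = (29.3 − 0.0)/2 = 14.65 ft; q_2 = 1.37 × 6.95 × 14.65 = 139.5 ft³/s
w_3 = (43.1 − 21.2)/2 = 10.95 ft; q_3 = 1.15 × 6.65 × 10.95 = 83.74 ft³/s
w_4 = (54.1 − 29.3)/2 = 12.4 ft; q_4 = 0.90 × 5.45 × 12.4 = 60.82 ft³/s
w_5 = (61.4 − 43.1)/2 = 9.15 ft; q_5 = 0.99 × 3.60 × 9.15 = 32.61 ft³/s
w_6 = (61.4 − 54.1)/2 = 3.65 ft; q_6 = 0.41 × 1.33 × 3.65 = 1.990 ft³/s
Q = Σ qᵢ = 325.0 ft³/s

325 ft³/s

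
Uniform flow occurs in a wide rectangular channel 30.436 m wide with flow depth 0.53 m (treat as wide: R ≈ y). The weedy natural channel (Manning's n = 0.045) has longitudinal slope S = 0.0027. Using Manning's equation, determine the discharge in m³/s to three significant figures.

12.2 m³/s

A = b·y = 30.436 × 0.53 = 16.13 m²
Wide channel: R ≈ y = 0.53 m
Q = (1/n)·A·R^(2/3)·S^(1/2) = (1/0.045) × 16.13 × 0.5300^(2/3) × 0.0027^(1/2) = 12.20 m³/s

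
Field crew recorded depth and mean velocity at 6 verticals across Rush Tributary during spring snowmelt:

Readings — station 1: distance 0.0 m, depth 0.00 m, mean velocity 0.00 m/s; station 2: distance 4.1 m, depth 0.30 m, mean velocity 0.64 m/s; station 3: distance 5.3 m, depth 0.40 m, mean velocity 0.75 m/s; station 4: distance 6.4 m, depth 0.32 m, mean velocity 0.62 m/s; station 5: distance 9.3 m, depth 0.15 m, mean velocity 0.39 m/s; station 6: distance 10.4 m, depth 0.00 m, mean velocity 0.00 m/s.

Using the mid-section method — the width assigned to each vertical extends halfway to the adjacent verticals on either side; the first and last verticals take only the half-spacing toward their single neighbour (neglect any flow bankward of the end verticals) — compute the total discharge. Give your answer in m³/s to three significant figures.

w_2 = (5.3 − 0.0)/2 = 2.65 m; q_2 = 0.64 × 0.30 × 2.65 = 0.5088 m³/s
w_3 = (6.4 − 4.1)/2 = 1.15 m; q_3 = 0.75 × 0.40 × 1.15 = 0.3450 m³/s
w_4 = (9.3 − 5.3)/2 = 2 m; q_4 = 0.62 × 0.32 × 2 = 0.3968 m³/s
w_5 = (10.4 − 6.4)/2 = 2 m; q_5 = 0.39 × 0.15 × 2 = 0.1170 m³/s
Stations 1, 6 contribute zero (depth or velocity is 0).
Q = Σ qᵢ = 1.368 m³/s

1.37 m³/s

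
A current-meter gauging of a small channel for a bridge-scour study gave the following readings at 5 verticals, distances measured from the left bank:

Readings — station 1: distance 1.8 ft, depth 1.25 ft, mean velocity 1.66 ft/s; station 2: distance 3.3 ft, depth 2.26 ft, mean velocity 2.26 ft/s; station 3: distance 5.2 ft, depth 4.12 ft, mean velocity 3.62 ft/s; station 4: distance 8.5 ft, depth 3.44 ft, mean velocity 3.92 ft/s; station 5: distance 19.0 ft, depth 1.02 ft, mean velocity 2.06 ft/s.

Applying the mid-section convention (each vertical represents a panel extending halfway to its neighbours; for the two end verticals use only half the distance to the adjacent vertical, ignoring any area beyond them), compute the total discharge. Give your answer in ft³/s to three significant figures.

153 ft³/s

w_1 = (3.3 − 1.8)/2 = 0.75 ft; q_1 = 1.66 × 1.25 × 0.75 = 1.556 ft³/s
w_2 = (5.2 − 1.8)/2 = 1.7 ft; q_2 = 2.26 × 2.26 × 1.7 = 8.683 ft³/s
w_3 = (8.5 − 3.3)/2 = 2.6 ft; q_3 = 3.62 × 4.12 × 2.6 = 38.78 ft³/s
w_4 = (19.0 − 5.2)/2 = 6.9 ft; q_4 = 3.92 × 3.44 × 6.9 = 93.05 ft³/s
w_5 = (19.0 − 8.5)/2 = 5.25 ft; q_5 = 2.06 × 1.02 × 5.25 = 11.03 ft³/s
Q = Σ qᵢ = 153.1 ft³/s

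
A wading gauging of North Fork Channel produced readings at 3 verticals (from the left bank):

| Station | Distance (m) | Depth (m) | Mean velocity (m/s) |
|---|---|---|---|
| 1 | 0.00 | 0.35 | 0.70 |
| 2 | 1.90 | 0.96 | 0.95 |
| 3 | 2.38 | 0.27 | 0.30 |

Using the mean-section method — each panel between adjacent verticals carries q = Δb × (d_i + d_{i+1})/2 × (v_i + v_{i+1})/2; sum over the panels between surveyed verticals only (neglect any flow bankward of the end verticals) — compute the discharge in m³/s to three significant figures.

Panel 1-2: Δb = 1.9 m, d̄ = (0.35+0.96)/2 = 0.655, v̄ = (0.70+0.95)/2 = 0.825 → q = 1.9×0.655×0.825 = 1.027 m³/s
Panel 2-3: Δb = 0.48 m, d̄ = (0.96+0.27)/2 = 0.615, v̄ = (0.95+0.30)/2 = 0.625 → q = 0.48×0.615×0.625 = 0.1845 m³/s
Q = Σ q = 1.211 m³/s

1.21 m³/s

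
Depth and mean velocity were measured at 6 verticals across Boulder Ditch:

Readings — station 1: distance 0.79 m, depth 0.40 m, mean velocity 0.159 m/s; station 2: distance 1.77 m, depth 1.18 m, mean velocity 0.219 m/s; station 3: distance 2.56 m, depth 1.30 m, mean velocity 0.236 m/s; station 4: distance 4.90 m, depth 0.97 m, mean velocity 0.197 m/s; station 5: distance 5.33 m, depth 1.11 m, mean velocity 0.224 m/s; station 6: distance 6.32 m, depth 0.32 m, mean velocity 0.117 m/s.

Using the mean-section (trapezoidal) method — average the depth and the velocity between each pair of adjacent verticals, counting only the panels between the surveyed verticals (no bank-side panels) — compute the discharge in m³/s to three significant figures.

1.16 m³/s

Panel 1-2: Δb = 0.98 m, d̄ = (0.40+1.18)/2 = 0.79, v̄ = (0.159+0.219)/2 = 0.189 → q = 0.98×0.79×0.189 = 0.1463 m³/s
Panel 2-3: Δb = 0.79 m, d̄ = (1.18+1.30)/2 = 1.24, v̄ = (0.219+0.236)/2 = 0.2275 → q = 0.79×1.24×0.2275 = 0.2229 m³/s
Panel 3-4: Δb = 2.34 m, d̄ = (1.30+0.97)/2 = 1.135, v̄ = (0.236+0.197)/2 = 0.2165 → q = 2.34×1.135×0.2165 = 0.5750 m³/s
Panel 4-5: Δb = 0.43 m, d̄ = (0.97+1.11)/2 = 1.04, v̄ = (0.197+0.224)/2 = 0.2105 → q = 0.43×1.04×0.2105 = 0.09414 m³/s
Panel 5-6: Δb = 0.99 m, d̄ = (1.11+0.32)/2 = 0.715, v̄ = (0.224+0.117)/2 = 0.1705 → q = 0.99×0.715×0.1705 = 0.1207 m³/s
Q = Σ q = 1.159 m³/s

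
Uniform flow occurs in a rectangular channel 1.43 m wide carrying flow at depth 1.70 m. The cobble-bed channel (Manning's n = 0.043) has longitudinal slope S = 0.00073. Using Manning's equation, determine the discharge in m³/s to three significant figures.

0.967 m³/s

A = b·y = 1.43 × 1.70 = 2.431 m²
P = b + 2y = 1.43 + 2×1.70 = 4.830 m
R = A/P = 2.431/4.830 = 0.5033 m
Q = (1/n)·A·R^(2/3)·S^(1/2) = (1/0.043) × 2.431 × 0.5033^(2/3) × 0.00073^(1/2) = 0.9665 m³/s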